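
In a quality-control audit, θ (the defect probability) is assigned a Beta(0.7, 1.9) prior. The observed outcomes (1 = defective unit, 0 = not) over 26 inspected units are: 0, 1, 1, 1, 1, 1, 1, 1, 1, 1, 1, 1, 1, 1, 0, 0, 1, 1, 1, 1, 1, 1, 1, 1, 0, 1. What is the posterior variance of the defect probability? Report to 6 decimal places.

The Beta prior is conjugate to a Binomial/Bernoulli likelihood; the update adds successes to α and failures to β.
Posterior: Beta(α+k, β+n−k) = Beta(0.7+22, 1.9+4) = Beta(22.7, 5.9).
Var = αβ/((α+β)²(α+β+1)) = 22.7·5.9/(28.6²·29.6) = 0.005532.

0.005532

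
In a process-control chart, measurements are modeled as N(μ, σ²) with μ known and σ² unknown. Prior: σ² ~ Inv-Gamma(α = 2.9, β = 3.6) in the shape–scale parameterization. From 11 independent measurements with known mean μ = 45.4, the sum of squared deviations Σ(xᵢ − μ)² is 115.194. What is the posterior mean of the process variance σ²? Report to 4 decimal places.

8.2699

With known mean μ and an Inverse-Gamma(α, β) prior on σ², the Normal likelihood is conjugate: posterior is Inv-Gamma(α + n/2, β + Σ(xᵢ−μ)²/2).
Posterior: Inv-Gamma(2.9 + 11/2, 3.6 + 115.194/2) = Inv-Gamma(8.40, 61.1970).
E[σ²|data] = β/(α−1) = 61.1970/7.40 = 8.2699.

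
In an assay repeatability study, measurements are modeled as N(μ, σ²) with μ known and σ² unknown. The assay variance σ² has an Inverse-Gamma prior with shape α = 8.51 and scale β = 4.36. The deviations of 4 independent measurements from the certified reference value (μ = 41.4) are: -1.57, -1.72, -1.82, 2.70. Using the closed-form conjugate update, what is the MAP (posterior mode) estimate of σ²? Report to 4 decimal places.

With known mean μ and an Inverse-Gamma(α, β) prior on σ², the Normal likelihood is conjugate: posterior is Inv-Gamma(α + n/2, β + Σ(xᵢ−μ)²/2).
Σ(xᵢ−μ)² = (-1.57)² + (-1.72)² + (-1.82)² + (2.70)² = 16.0257.
Posterior: Inv-Gamma(8.51 + 4/2, 4.36 + 16.0257/2) = Inv-Gamma(10.51, 12.37285).
Mode = β/(α+1) = 12.37285/11.51 = 1.0750.

1.0750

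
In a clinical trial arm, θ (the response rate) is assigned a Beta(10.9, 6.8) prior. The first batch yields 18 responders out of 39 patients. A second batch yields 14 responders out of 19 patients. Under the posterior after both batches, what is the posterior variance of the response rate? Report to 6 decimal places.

The Beta prior is conjugate to a Binomial/Bernoulli likelihood; the update adds successes to α and failures to β.
After batch 1: Beta(10.9+18, 6.8+21) = Beta(28.9, 27.8).
After batch 2: Beta(28.9+14, 27.8+5) = Beta(42.9, 32.8).
Var = αβ/((α+β)²(α+β+1)) = 42.9·32.8/(75.7²·76.7) = 0.003201.

0.003201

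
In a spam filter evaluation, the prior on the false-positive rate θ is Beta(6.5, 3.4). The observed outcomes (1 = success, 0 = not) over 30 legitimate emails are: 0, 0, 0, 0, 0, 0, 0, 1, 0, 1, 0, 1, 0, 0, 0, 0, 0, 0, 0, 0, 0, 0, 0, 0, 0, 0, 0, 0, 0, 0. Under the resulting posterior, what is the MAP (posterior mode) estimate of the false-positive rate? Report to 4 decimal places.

The Beta prior is conjugate to a Binomial/Bernoulli likelihood; the update adds successes to α and failures to β.
Posterior: Beta(α+k, β+n−k) = Beta(6.5+3, 3.4+27) = Beta(9.5, 30.4).
Mode of Beta(a,b) for a,b>1 is (a−1)/(a+b−2) = 8.5/37.9 = 0.2243.

0.2243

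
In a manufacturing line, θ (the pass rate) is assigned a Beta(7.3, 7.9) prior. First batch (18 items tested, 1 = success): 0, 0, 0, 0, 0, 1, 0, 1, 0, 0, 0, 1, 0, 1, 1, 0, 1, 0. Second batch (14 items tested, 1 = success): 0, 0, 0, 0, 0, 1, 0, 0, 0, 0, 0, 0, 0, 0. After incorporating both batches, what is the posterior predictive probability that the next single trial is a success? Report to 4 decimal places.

The Beta prior is conjugate to a Binomial/Bernoulli likelihood; the update adds successes to α and failures to β.
After batch 1: Beta(7.3+6, 7.9+12) = Beta(13.3, 19.9).
After batch 2: Beta(13.3+1, 19.9+13) = Beta(14.3, 32.9).
For a single future Bernoulli trial, P(success | data) = α/(α+β) = 0.3030.

0.3030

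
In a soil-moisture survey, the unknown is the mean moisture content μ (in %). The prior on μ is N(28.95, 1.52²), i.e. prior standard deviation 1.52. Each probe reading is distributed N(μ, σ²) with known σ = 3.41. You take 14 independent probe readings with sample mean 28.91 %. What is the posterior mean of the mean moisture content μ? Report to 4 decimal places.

28.9206

For Normal data with known variance σ², a Normal(μ₀, σ₀²) prior on μ is conjugate. Posterior precision = 1/σ₀² + n/σ²; posterior mean is the precision-weighted average of μ₀ and x̄.
n·x̄ = 14·28.91 = 404.74.
σ₀² = 1.52² = 2.3104, σ² = 3.41² = 11.6281; σ² + n·σ₀² = 11.6281 + 14·2.3104 = 43.9737.
Posterior mean = (μ₀/σ₀² + n·x̄/σ²)/(1/σ₀² + n/σ²) = (σ²·μ₀ + σ₀²·n·x̄)/(σ² + n·σ₀²) = (11.6281·28.95 + 2.3104·404.74)/43.9737 = 1271.744791/43.9737 = 28.9206.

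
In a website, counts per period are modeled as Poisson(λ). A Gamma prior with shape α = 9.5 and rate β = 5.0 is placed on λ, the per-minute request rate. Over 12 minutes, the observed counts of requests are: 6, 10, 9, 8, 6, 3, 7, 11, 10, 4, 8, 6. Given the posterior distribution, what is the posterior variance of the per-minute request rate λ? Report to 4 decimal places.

0.3374

With a Gamma(shape α, rate β) prior, the Poisson likelihood is conjugate: the posterior is Gamma(α + ΣXᵢ, β + n).
Sum of counts S = 88 over n = 12 minutes.
Posterior: Gamma(α+S, β+n) = Gamma(9.5+88, 5.0+12) = Gamma(97.5, 17.0).
Var = α/β² = 97.5/17.0² = 0.3374.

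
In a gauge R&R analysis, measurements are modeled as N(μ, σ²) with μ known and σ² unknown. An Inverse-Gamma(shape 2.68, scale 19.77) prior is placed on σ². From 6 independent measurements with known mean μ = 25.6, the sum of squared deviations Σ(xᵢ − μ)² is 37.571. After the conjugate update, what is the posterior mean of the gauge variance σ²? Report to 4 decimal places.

With known mean μ and an Inverse-Gamma(α, β) prior on σ², the Normal likelihood is conjugate: posterior is Inv-Gamma(α + n/2, β + Σ(xᵢ−μ)²/2).
Posterior: Inv-Gamma(2.68 + 6/2, 19.77 + 37.571/2) = Inv-Gamma(5.68, 38.5555).
E[σ²|data] = β/(α−1) = 38.5555/4.68 = 8.2384.

8.2384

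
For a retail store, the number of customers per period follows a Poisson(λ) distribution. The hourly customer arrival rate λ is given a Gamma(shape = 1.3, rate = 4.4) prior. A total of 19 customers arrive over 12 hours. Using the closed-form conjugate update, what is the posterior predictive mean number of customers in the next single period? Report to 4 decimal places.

1.2378

With a Gamma(shape α, rate β) prior, the Poisson likelihood is conjugate: the posterior is Gamma(α + ΣXᵢ, β + n).
Posterior: Gamma(α+S, β+n) = Gamma(1.3+19, 4.4+12) = Gamma(20.3, 16.4).
The predictive distribution for one future period is NegBinom with mean α/β = 1.2378.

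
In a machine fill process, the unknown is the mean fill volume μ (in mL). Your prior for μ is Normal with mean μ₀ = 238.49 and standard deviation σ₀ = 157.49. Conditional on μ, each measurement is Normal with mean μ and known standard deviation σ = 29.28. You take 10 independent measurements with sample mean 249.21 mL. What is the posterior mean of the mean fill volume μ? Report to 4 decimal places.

249.1731

For Normal data with known variance σ², a Normal(μ₀, σ₀²) prior on μ is conjugate. Posterior precision = 1/σ₀² + n/σ²; posterior mean is the precision-weighted average of μ₀ and x̄.
n·x̄ = 10·249.21 = 2492.1.
σ₀² = 157.49² = 24803.1001, σ² = 29.28² = 857.3184; σ² + n·σ₀² = 857.3184 + 10·24803.1001 = 248888.3194.
Posterior mean = (μ₀/σ₀² + n·x̄/σ²)/(1/σ₀² + n/σ²) = (σ²·μ₀ + σ₀²·n·x̄)/(σ² + n·σ₀²) = (857.3184·238.49 + 24803.1001·2492.1)/248888.3194 = 62016267.624426/248888.3194 = 249.1731.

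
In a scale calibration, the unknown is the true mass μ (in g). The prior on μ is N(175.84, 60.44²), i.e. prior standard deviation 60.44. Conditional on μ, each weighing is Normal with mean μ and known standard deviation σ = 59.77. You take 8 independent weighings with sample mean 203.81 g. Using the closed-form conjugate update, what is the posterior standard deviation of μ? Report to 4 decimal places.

For Normal data with known variance σ², a Normal(μ₀, σ₀²) prior on μ is conjugate. Posterior precision = 1/σ₀² + n/σ²; posterior mean is the precision-weighted average of μ₀ and x̄.
σ₀² = 60.44² = 3652.9936, σ² = 59.77² = 3572.4529; σ² + n·σ₀² = 3572.4529 + 8·3652.9936 = 32796.4017.
Posterior precision = 1/σ₀² + n/σ² = 1/3652.9936 + 8/3572.4529 = (σ² + n·σ₀²)/(σ₀²σ²) = 32796.4017/(3652.9936·3572.4529); posterior variance σₙ² = σ₀²σ²/(σ² + n·σ₀²) = 3652.9936·3572.4529/32796.4017 = 397.914006.
Posterior SD = √σₙ² = √(3652.9936·3572.4529/32796.4017) = 19.9478.

19.9478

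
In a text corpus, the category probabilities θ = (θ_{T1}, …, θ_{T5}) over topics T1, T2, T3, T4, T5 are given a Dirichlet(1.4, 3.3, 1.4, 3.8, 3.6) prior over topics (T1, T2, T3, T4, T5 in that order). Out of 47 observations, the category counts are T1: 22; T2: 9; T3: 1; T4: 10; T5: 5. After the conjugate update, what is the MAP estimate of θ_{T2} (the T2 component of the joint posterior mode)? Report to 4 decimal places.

The Dirichlet prior is conjugate to the Multinomial likelihood: each posterior αⱼ = prior αⱼ + observed count nⱼ.
Posterior concentration: (23.4, 12.3, 2.4, 13.8, 8.6), total = 60.5.
Joint mode component: (α_{T2}−1)/(Σα−K) = 11.3/55.5 = 0.2036.

0.2036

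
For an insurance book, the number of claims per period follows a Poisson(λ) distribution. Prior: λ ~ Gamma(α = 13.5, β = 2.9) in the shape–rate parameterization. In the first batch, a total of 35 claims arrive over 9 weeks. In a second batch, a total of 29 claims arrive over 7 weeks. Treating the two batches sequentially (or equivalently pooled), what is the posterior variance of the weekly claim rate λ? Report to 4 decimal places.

0.2170

With a Gamma(shape α, rate β) prior, the Poisson likelihood is conjugate: the posterior is Gamma(α + ΣXᵢ, β + n).
After batch 1: Gamma(α+S, β+n) = Gamma(13.5+35, 2.9+9) = Gamma(48.5, 11.9).
After batch 2: Gamma(α+S, β+n) = Gamma(48.5+29, 11.9+7) = Gamma(77.5, 18.9).
Var = α/β² = 77.5/18.9² = 0.2170.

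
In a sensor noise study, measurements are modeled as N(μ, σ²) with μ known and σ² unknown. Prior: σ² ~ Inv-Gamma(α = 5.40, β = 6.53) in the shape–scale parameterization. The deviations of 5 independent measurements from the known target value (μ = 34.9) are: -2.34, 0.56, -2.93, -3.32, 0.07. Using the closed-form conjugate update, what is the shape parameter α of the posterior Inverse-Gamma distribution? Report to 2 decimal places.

7.90

With known mean μ and an Inverse-Gamma(α, β) prior on σ², the Normal likelihood is conjugate: posterior is Inv-Gamma(α + n/2, β + Σ(xᵢ−μ)²/2).
Σ(xᵢ−μ)² = (-2.34)² + (0.56)² + (-2.93)² + (-3.32)² + (0.07)² = 25.4014.
Posterior: Inv-Gamma(5.40 + 5/2, 6.53 + 25.4014/2) = Inv-Gamma(7.90, 19.23070).
Posterior α = 7.90.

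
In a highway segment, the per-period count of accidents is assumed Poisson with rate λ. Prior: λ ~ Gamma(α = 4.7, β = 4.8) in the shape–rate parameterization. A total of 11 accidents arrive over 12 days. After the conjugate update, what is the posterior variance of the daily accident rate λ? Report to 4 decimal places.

0.0556

With a Gamma(shape α, rate β) prior, the Poisson likelihood is conjugate: the posterior is Gamma(α + ΣXᵢ, β + n).
Posterior: Gamma(α+S, β+n) = Gamma(4.7+11, 4.8+12) = Gamma(15.7, 16.8).
Var = α/β² = 15.7/16.8² = 0.0556.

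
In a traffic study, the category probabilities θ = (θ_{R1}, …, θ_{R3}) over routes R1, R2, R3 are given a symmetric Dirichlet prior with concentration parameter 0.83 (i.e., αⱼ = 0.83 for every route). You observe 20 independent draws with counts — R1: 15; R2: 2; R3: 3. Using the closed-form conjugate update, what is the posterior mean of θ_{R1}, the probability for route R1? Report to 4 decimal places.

The Dirichlet prior is conjugate to the Multinomial likelihood: each posterior αⱼ = prior αⱼ + observed count nⱼ.
Posterior concentration: (15.83, 2.83, 3.83), total = 22.49.
E[θ_{R1}|data] = α_{R1}/Σα = 15.83/22.49 = 0.7039.

0.7039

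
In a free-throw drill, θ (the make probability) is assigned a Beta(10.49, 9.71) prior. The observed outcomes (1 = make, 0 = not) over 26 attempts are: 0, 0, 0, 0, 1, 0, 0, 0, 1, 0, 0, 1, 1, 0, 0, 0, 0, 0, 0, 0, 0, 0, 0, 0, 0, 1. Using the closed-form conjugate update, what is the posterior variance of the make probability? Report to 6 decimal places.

0.004722

The Beta prior is conjugate to a Binomial/Bernoulli likelihood; the update adds successes to α and failures to β.
Posterior: Beta(α+k, β+n−k) = Beta(10.49+5, 9.71+21) = Beta(15.49, 30.71).
Var = αβ/((α+β)²(α+β+1)) = 15.49·30.71/(46.20²·47.20) = 0.004722.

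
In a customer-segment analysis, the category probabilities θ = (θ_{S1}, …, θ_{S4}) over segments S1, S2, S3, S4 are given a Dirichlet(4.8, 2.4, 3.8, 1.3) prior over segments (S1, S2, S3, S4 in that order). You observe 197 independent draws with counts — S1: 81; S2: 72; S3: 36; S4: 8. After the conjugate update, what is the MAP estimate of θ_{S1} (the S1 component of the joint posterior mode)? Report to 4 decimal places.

The Dirichlet prior is conjugate to the Multinomial likelihood: each posterior αⱼ = prior αⱼ + observed count nⱼ.
Posterior concentration: (85.8, 74.4, 39.8, 9.3), total = 209.3.
Joint mode component: (α_{S1}−1)/(Σα−K) = 84.8/205.3 = 0.4131.

0.4131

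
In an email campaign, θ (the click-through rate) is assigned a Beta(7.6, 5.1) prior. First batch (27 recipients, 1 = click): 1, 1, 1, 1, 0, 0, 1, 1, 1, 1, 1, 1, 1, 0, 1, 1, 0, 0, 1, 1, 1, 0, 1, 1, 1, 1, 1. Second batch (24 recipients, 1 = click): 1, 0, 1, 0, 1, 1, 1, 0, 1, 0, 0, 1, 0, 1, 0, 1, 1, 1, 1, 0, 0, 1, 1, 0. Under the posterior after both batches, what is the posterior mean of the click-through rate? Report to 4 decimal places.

0.6688

The Beta prior is conjugate to a Binomial/Bernoulli likelihood; the update adds successes to α and failures to β.
After batch 1: Beta(7.6+21, 5.1+6) = Beta(28.6, 11.1).
After batch 2: Beta(28.6+14, 11.1+10) = Beta(42.6, 21.1).
Posterior mean = α/(α+β) = 42.6/63.7 = 0.6688.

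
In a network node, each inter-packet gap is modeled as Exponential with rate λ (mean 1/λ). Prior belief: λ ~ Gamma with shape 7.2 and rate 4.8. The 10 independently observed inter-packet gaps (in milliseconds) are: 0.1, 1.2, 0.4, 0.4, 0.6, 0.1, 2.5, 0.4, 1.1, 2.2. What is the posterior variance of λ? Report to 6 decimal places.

0.090317

With a Gamma(shape α, rate β) prior on the exponential rate λ, the posterior after n observations with total T = Σxᵢ is Gamma(α+n, β+T).
Sum of observations T = 9.0 milliseconds; n = 10.
Posterior: Gamma(7.2+10, 4.8+9.0) = Gamma(17.2, 13.8).
Var = α/β² = 0.090317.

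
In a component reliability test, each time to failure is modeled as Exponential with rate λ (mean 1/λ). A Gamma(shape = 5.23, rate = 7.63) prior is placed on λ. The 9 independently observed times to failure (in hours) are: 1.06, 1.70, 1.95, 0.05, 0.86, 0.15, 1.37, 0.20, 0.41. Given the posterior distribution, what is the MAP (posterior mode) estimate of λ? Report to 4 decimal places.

With a Gamma(shape α, rate β) prior on the exponential rate λ, the posterior after n observations with total T = Σxᵢ is Gamma(α+n, β+T).
Sum of observations T = 7.75 hours; n = 9.
Posterior: Gamma(5.23+9, 7.63+7.75) = Gamma(14.23, 15.38).
Mode = (α−1)/β = 0.8602.

0.8602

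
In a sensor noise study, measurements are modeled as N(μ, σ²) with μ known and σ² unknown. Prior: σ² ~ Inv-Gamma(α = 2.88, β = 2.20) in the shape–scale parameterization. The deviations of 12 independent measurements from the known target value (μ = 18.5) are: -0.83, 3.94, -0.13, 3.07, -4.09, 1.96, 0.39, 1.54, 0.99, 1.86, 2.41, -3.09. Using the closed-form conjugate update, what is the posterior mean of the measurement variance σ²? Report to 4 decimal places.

4.6284

With known mean μ and an Inverse-Gamma(α, β) prior on σ², the Normal likelihood is conjugate: posterior is Inv-Gamma(α + n/2, β + Σ(xᵢ−μ)²/2).
Σ(xᵢ−μ)² = (-0.83)² + (3.94)² + (-0.13)² + (3.07)² + (-4.09)² + (1.96)² + (0.39)² + (1.54)² + (0.99)² + (1.86)² + (2.41)² + (-3.09)² = 68.5436.
Posterior: Inv-Gamma(2.88 + 12/2, 2.20 + 68.5436/2) = Inv-Gamma(8.88, 36.47180).
E[σ²|data] = β/(α−1) = 36.47180/7.88 = 4.6284.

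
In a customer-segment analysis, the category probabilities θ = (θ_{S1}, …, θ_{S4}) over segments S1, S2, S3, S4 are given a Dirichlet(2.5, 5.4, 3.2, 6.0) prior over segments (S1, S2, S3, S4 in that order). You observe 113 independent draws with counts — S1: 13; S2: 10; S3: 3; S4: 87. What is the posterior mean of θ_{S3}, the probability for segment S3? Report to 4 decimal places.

0.0477

The Dirichlet prior is conjugate to the Multinomial likelihood: each posterior αⱼ = prior αⱼ + observed count nⱼ.
Posterior concentration: (15.5, 15.4, 6.2, 93.0), total = 130.1.
E[θ_{S3}|data] = α_{S3}/Σα = 6.2/130.1 = 0.0477.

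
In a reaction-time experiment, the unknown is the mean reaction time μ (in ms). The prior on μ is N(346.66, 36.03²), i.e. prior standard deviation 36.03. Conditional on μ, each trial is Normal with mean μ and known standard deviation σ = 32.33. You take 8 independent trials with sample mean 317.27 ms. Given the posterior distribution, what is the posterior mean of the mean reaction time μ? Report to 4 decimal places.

For Normal data with known variance σ², a Normal(μ₀, σ₀²) prior on μ is conjugate. Posterior precision = 1/σ₀² + n/σ²; posterior mean is the precision-weighted average of μ₀ and x̄.
n·x̄ = 8·317.27 = 2538.16.
σ₀² = 36.03² = 1298.1609, σ² = 32.33² = 1045.2289; σ² + n·σ₀² = 1045.2289 + 8·1298.1609 = 11430.5161.
Posterior mean = (μ₀/σ₀² + n·x̄/σ²)/(1/σ₀² + n/σ²) = (σ²·μ₀ + σ₀²·n·x̄)/(σ² + n·σ₀²) = (1045.2289·346.66 + 1298.1609·2538.16)/11430.5161 = 3657279.120418/11430.5161 = 319.9575.

319.9575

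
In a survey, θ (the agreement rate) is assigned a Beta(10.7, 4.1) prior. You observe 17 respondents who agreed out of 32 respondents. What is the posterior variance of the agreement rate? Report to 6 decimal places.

0.005054

The Beta prior is conjugate to a Binomial/Bernoulli likelihood; the update adds successes to α and failures to β.
Posterior: Beta(α+k, β+n−k) = Beta(10.7+17, 4.1+15) = Beta(27.7, 19.1).
Var = αβ/((α+β)²(α+β+1)) = 27.7·19.1/(46.8²·47.8) = 0.005054.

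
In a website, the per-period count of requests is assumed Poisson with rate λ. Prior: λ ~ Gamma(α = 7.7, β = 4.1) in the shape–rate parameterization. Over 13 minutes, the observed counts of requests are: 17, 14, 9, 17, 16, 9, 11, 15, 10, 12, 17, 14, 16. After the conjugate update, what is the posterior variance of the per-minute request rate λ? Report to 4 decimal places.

With a Gamma(shape α, rate β) prior, the Poisson likelihood is conjugate: the posterior is Gamma(α + ΣXᵢ, β + n).
Sum of counts S = 177 over n = 13 minutes.
Posterior: Gamma(α+S, β+n) = Gamma(7.7+177, 4.1+13) = Gamma(184.7, 17.1).
Var = α/β² = 184.7/17.1² = 0.6316.

0.6316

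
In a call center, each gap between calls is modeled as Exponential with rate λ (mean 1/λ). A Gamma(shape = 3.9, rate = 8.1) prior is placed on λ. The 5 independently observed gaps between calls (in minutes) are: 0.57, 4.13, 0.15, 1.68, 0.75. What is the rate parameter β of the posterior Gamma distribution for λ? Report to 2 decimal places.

With a Gamma(shape α, rate β) prior on the exponential rate λ, the posterior after n observations with total T = Σxᵢ is Gamma(α+n, β+T).
Sum of observations T = 7.28 minutes; n = 5.
Posterior: Gamma(3.9+5, 8.1+7.28) = Gamma(8.9, 15.38).
Posterior β = 15.38.

15.38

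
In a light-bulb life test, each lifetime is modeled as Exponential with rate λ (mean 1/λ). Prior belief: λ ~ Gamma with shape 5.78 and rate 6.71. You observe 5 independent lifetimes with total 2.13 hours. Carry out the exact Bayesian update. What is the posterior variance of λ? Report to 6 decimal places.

0.137948

With a Gamma(shape α, rate β) prior on the exponential rate λ, the posterior after n observations with total T = Σxᵢ is Gamma(α+n, β+T).
Posterior: Gamma(5.78+5, 6.71+2.13) = Gamma(10.78, 8.84).
Var = α/β² = 0.137948.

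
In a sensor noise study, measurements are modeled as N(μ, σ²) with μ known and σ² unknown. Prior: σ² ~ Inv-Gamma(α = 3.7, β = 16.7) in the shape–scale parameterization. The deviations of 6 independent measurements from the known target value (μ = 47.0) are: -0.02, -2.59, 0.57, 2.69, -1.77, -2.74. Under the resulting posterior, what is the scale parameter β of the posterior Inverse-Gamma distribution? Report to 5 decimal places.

29.15500

With known mean μ and an Inverse-Gamma(α, β) prior on σ², the Normal likelihood is conjugate: posterior is Inv-Gamma(α + n/2, β + Σ(xᵢ−μ)²/2).
Σ(xᵢ−μ)² = (-0.02)² + (-2.59)² + (0.57)² + (2.69)² + (-1.77)² + (-2.74)² = 24.9100.
Posterior: Inv-Gamma(3.7 + 6/2, 16.7 + 24.9100/2) = Inv-Gamma(6.70, 29.15500).
Posterior β = 29.15500.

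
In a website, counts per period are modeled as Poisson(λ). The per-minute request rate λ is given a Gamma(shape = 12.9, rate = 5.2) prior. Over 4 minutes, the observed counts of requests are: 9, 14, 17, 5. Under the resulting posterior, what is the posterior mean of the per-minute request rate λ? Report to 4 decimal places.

6.2935

With a Gamma(shape α, rate β) prior, the Poisson likelihood is conjugate: the posterior is Gamma(α + ΣXᵢ, β + n).
Sum of counts S = 45 over n = 4 minutes.
Posterior: Gamma(α+S, β+n) = Gamma(12.9+45, 5.2+4) = Gamma(57.9, 9.2).
Posterior mean = α/β = 57.9/9.2 = 6.2935.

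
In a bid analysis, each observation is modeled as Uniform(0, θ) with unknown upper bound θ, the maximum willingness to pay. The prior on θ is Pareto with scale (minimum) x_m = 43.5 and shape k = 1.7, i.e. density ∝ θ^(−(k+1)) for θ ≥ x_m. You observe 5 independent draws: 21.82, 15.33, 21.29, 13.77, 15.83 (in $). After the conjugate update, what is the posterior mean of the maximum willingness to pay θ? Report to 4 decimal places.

51.1316

A Pareto(scale x_m, shape k) prior on the upper bound θ of Uniform(0, θ) is conjugate: posterior is Pareto(max(x_m, max xᵢ), k + n).
Sample maximum = 21.82; prior scale x_m = 43.5 → posterior scale = max = 43.50.
Posterior shape = 1.7 + 5 = 6.7.
E[θ|data] = k·x_m/(k−1) = 6.7·43.50/5.7 = 51.1316.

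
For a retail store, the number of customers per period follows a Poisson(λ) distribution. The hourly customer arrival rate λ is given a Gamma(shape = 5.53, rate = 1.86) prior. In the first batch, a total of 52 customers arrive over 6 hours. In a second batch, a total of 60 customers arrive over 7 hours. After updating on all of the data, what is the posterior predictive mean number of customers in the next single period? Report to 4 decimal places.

With a Gamma(shape α, rate β) prior, the Poisson likelihood is conjugate: the posterior is Gamma(α + ΣXᵢ, β + n).
After batch 1: Gamma(α+S, β+n) = Gamma(5.53+52, 1.86+6) = Gamma(57.53, 7.86).
After batch 2: Gamma(α+S, β+n) = Gamma(57.53+60, 7.86+7) = Gamma(117.53, 14.86).
The predictive distribution for one future period is NegBinom with mean α/β = 7.9092.

7.9092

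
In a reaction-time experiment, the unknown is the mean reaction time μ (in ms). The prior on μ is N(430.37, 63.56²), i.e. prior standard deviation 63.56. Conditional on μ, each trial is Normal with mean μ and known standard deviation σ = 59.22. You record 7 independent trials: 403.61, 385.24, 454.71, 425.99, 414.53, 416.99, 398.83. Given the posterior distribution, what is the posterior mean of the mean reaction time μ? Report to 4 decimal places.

For Normal data with known variance σ², a Normal(μ₀, σ₀²) prior on μ is conjugate. Posterior precision = 1/σ₀² + n/σ²; posterior mean is the precision-weighted average of μ₀ and x̄.
Σxᵢ = 403.61 + 385.24 + 454.71 + 425.99 + 414.53 + 416.99 + 398.83 = 2899.9, so n·x̄ = 2899.9.
σ₀² = 63.56² = 4039.8736, σ² = 59.22² = 3507.0084; σ² + n·σ₀² = 3507.0084 + 7·4039.8736 = 31786.1236.
Posterior mean = (μ₀/σ₀² + n·x̄/σ²)/(1/σ₀² + n/σ²) = (σ²·μ₀ + σ₀²·n·x̄)/(σ² + n·σ₀²) = (3507.0084·430.37 + 4039.8736·2899.9)/31786.1236 = 13224540.657748/31786.1236 = 416.0476.

416.0476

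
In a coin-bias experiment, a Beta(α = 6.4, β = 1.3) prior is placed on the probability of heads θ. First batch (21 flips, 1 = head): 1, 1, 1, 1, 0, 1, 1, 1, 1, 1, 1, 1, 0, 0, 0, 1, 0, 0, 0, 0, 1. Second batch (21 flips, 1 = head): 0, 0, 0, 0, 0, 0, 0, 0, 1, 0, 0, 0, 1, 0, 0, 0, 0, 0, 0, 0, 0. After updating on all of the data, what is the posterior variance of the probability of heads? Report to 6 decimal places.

The Beta prior is conjugate to a Binomial/Bernoulli likelihood; the update adds successes to α and failures to β.
After batch 1: Beta(6.4+13, 1.3+8) = Beta(19.4, 9.3).
After batch 2: Beta(19.4+2, 9.3+19) = Beta(21.4, 28.3).
Var = αβ/((α+β)²(α+β+1)) = 21.4·28.3/(49.7²·50.7) = 0.004836.

0.004836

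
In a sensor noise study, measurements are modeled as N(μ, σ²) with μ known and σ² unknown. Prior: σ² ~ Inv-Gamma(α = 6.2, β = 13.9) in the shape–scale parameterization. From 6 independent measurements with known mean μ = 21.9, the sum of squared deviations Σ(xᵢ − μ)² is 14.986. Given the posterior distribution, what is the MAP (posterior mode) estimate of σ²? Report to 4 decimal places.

With known mean μ and an Inverse-Gamma(α, β) prior on σ², the Normal likelihood is conjugate: posterior is Inv-Gamma(α + n/2, β + Σ(xᵢ−μ)²/2).
Posterior: Inv-Gamma(6.2 + 6/2, 13.9 + 14.986/2) = Inv-Gamma(9.20, 21.3930).
Mode = β/(α+1) = 21.3930/10.20 = 2.0974.

2.0974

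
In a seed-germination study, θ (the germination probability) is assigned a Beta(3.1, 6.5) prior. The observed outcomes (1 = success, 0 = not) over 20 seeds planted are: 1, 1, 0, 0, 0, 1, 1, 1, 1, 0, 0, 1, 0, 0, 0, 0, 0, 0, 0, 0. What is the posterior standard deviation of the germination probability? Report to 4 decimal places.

0.0857

The Beta prior is conjugate to a Binomial/Bernoulli likelihood; the update adds successes to α and failures to β.
Posterior: Beta(α+k, β+n−k) = Beta(3.1+7, 6.5+13) = Beta(10.1, 19.5).
Var = αβ/((α+β)²(α+β+1)) = 10.1·19.5/(29.6²·30.6) = 0.00734600; SD = √0.00734600 = 0.0857.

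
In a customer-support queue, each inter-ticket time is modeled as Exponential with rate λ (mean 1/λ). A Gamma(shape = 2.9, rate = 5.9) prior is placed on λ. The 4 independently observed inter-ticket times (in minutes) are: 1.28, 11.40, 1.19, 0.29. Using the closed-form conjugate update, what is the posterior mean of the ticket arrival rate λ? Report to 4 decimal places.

0.3440

With a Gamma(shape α, rate β) prior on the exponential rate λ, the posterior after n observations with total T = Σxᵢ is Gamma(α+n, β+T).
Sum of observations T = 14.16 minutes; n = 4.
Posterior: Gamma(2.9+4, 5.9+14.16) = Gamma(6.9, 20.06).
Posterior mean of λ = α/β = 6.9/20.06 = 0.3440.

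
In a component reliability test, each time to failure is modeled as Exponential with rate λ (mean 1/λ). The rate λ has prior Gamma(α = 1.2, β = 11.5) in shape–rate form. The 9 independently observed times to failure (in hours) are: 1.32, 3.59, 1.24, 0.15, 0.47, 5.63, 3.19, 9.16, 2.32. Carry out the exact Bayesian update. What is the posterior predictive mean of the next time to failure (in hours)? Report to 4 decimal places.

4.1924

With a Gamma(shape α, rate β) prior on the exponential rate λ, the posterior after n observations with total T = Σxᵢ is Gamma(α+n, β+T).
Sum of observations T = 27.07 hours; n = 9.
Posterior: Gamma(1.2+9, 11.5+27.07) = Gamma(10.2, 38.57).
The predictive distribution for the next observation is Lomax; its mean is β/(α−1) = 38.57/9.2 = 4.1924.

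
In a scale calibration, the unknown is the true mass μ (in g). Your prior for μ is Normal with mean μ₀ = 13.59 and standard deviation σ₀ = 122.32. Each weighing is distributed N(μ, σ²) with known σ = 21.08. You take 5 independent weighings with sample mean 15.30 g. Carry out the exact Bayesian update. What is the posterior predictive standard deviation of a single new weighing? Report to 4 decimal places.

For Normal data with known variance σ², a Normal(μ₀, σ₀²) prior on μ is conjugate. Posterior precision = 1/σ₀² + n/σ²; posterior mean is the precision-weighted average of μ₀ and x̄.
σ₀² = 122.32² = 14962.1824, σ² = 21.08² = 444.3664; σ² + n·σ₀² = 444.3664 + 5·14962.1824 = 75255.2784.
Posterior precision = 1/σ₀² + n/σ² = 1/14962.1824 + 5/444.3664 = (σ² + n·σ₀²)/(σ₀²σ²) = 75255.2784/(14962.1824·444.3664); posterior variance σₙ² = σ₀²σ²/(σ² + n·σ₀²) = 14962.1824·444.3664/75255.2784 = 88.348502.
Predictive variance for one new observation = σₙ² + σ² = 14962.1824·444.3664/75255.2784 + 444.3664 = σ²·(σ₀² + 75255.2784)/75255.2784 = 444.3664·90217.4608/75255.2784 = 532.714902; SD = √(444.3664·90217.4608/75255.2784) = 23.0806.

23.0806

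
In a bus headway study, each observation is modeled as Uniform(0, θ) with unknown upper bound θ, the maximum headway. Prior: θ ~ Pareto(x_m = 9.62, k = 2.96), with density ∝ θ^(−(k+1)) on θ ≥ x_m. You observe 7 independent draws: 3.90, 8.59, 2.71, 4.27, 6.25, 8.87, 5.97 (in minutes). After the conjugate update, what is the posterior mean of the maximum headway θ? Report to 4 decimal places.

A Pareto(scale x_m, shape k) prior on the upper bound θ of Uniform(0, θ) is conjugate: posterior is Pareto(max(x_m, max xᵢ), k + n).
Sample maximum = 8.87; prior scale x_m = 9.62 → posterior scale = max = 9.62.
Posterior shape = 2.96 + 7 = 9.96.
E[θ|data] = k·x_m/(k−1) = 9.96·9.62/8.96 = 10.6937.

10.6937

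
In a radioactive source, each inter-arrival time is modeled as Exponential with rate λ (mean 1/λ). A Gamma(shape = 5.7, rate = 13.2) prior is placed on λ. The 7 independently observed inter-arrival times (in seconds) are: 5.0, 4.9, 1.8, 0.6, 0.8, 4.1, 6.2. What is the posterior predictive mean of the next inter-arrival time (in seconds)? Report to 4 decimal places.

3.1282

With a Gamma(shape α, rate β) prior on the exponential rate λ, the posterior after n observations with total T = Σxᵢ is Gamma(α+n, β+T).
Sum of observations T = 23.4 seconds; n = 7.
Posterior: Gamma(5.7+7, 13.2+23.4) = Gamma(12.7, 36.6).
The predictive distribution for the next observation is Lomax; its mean is β/(α−1) = 36.6/11.7 = 3.1282.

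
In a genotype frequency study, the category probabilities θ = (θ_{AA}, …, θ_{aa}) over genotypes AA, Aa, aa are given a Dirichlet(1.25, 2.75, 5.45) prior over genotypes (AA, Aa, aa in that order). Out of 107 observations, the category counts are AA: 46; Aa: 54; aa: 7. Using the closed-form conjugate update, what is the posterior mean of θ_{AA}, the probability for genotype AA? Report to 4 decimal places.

0.4058

The Dirichlet prior is conjugate to the Multinomial likelihood: each posterior αⱼ = prior αⱼ + observed count nⱼ.
Posterior concentration: (47.25, 56.75, 12.45), total = 116.45.
E[θ_{AA}|data] = α_{AA}/Σα = 47.25/116.45 = 0.4058.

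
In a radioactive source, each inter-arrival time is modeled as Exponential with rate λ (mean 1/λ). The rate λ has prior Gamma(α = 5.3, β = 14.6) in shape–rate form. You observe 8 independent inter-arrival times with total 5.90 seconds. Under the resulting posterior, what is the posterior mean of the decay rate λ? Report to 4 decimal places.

With a Gamma(shape α, rate β) prior on the exponential rate λ, the posterior after n observations with total T = Σxᵢ is Gamma(α+n, β+T).
Posterior: Gamma(5.3+8, 14.6+5.90) = Gamma(13.3, 20.50).
Posterior mean of λ = α/β = 13.3/20.50 = 0.6488.

0.6488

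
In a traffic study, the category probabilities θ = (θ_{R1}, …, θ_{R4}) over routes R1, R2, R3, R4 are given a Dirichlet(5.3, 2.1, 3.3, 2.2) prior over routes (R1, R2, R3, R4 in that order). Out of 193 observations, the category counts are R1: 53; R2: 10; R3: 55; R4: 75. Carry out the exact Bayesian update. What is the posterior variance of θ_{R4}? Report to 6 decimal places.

0.001133

The Dirichlet prior is conjugate to the Multinomial likelihood: each posterior αⱼ = prior αⱼ + observed count nⱼ.
Posterior concentration: (58.3, 12.1, 58.3, 77.2), total = 205.9.
Var[θ_j] = α_j(Σα−α_j)/((Σα)²(Σα+1)) = 77.2·128.7/(205.9²·206.9) = 0.001133.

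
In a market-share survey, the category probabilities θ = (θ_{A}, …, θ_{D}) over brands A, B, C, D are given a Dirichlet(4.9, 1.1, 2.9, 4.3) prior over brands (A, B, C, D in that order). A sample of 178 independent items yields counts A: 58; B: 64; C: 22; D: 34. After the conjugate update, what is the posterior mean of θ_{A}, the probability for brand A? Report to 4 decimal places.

0.3290

The Dirichlet prior is conjugate to the Multinomial likelihood: each posterior αⱼ = prior αⱼ + observed count nⱼ.
Posterior concentration: (62.9, 65.1, 24.9, 38.3), total = 191.2.
E[θ_{A}|data] = α_{A}/Σα = 62.9/191.2 = 0.3290.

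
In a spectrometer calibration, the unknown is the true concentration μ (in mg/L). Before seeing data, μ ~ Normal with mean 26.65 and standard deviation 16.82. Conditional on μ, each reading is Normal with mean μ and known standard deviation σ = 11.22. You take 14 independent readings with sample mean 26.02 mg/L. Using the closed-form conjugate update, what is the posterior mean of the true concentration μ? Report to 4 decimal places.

26.0394

For Normal data with known variance σ², a Normal(μ₀, σ₀²) prior on μ is conjugate. Posterior precision = 1/σ₀² + n/σ²; posterior mean is the precision-weighted average of μ₀ and x̄.
n·x̄ = 14·26.02 = 364.28.
σ₀² = 16.82² = 282.9124, σ² = 11.22² = 125.8884; σ² + n·σ₀² = 125.8884 + 14·282.9124 = 4086.662.
Posterior mean = (μ₀/σ₀² + n·x̄/σ²)/(1/σ₀² + n/σ²) = (σ²·μ₀ + σ₀²·n·x̄)/(σ² + n·σ₀²) = (125.8884·26.65 + 282.9124·364.28)/4086.662 = 106414.254932/4086.662 = 26.0394.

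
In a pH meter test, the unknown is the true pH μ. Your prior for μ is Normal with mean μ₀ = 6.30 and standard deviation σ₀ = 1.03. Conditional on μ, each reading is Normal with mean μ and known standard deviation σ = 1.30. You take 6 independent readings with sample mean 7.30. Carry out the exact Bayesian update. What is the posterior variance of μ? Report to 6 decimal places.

For Normal data with known variance σ², a Normal(μ₀, σ₀²) prior on μ is conjugate. Posterior precision = 1/σ₀² + n/σ²; posterior mean is the precision-weighted average of μ₀ and x̄.
σ₀² = 1.03² = 1.0609, σ² = 1.30² = 1.69; σ² + n·σ₀² = 1.69 + 6·1.0609 = 8.0554.
Posterior precision = 1/σ₀² + n/σ² = 1/1.0609 + 6/1.69 = (σ² + n·σ₀²)/(σ₀²σ²) = 8.0554/(1.0609·1.69); posterior variance σₙ² = σ₀²σ²/(σ² + n·σ₀²) = 1.0609·1.69/8.0554 = 0.222574.

0.222574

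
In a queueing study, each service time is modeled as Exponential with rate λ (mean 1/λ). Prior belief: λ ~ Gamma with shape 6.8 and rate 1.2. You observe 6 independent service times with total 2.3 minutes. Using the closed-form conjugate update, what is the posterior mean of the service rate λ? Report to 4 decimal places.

With a Gamma(shape α, rate β) prior on the exponential rate λ, the posterior after n observations with total T = Σxᵢ is Gamma(α+n, β+T).
Posterior: Gamma(6.8+6, 1.2+2.3) = Gamma(12.8, 3.5).
Posterior mean of λ = α/β = 12.8/3.5 = 3.6571.

3.6571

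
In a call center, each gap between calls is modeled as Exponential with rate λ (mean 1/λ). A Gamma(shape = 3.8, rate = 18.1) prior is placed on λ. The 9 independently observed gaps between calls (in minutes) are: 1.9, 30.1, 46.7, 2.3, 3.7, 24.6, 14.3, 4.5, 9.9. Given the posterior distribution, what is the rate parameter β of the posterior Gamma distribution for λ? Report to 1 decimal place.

156.1

With a Gamma(shape α, rate β) prior on the exponential rate λ, the posterior after n observations with total T = Σxᵢ is Gamma(α+n, β+T).
Sum of observations T = 138.0 minutes; n = 9.
Posterior: Gamma(3.8+9, 18.1+138.0) = Gamma(12.8, 156.1).
Posterior β = 156.1.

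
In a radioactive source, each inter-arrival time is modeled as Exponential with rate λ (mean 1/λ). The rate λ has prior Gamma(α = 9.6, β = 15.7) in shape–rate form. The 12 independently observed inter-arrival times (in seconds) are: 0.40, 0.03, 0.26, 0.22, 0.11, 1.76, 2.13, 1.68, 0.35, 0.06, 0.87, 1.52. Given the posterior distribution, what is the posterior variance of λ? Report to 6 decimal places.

0.034313

With a Gamma(shape α, rate β) prior on the exponential rate λ, the posterior after n observations with total T = Σxᵢ is Gamma(α+n, β+T).
Sum of observations T = 9.39 seconds; n = 12.
Posterior: Gamma(9.6+12, 15.7+9.39) = Gamma(21.6, 25.09).
Var = α/β² = 0.034313.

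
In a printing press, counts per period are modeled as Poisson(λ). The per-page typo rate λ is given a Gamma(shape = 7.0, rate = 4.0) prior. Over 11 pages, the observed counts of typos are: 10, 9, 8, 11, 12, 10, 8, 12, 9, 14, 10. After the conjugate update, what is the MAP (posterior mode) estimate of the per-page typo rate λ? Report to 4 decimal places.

With a Gamma(shape α, rate β) prior, the Poisson likelihood is conjugate: the posterior is Gamma(α + ΣXᵢ, β + n).
Sum of counts S = 113 over n = 11 pages.
Posterior: Gamma(α+S, β+n) = Gamma(7.0+113, 4.0+11) = Gamma(120.0, 15.0).
Mode of Gamma(α,β) for α≥1 is (α−1)/β = 119.0/15.0 = 7.9333.

7.9333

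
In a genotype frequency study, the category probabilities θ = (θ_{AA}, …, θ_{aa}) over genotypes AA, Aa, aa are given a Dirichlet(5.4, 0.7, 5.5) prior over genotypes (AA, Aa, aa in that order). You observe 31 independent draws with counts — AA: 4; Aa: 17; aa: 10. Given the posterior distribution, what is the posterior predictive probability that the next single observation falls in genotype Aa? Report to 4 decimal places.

The Dirichlet prior is conjugate to the Multinomial likelihood: each posterior αⱼ = prior αⱼ + observed count nⱼ.
Posterior concentration: (9.4, 17.7, 15.5), total = 42.6.
P(next = Aa | data) = α_{Aa}/Σα = 0.4155.

0.4155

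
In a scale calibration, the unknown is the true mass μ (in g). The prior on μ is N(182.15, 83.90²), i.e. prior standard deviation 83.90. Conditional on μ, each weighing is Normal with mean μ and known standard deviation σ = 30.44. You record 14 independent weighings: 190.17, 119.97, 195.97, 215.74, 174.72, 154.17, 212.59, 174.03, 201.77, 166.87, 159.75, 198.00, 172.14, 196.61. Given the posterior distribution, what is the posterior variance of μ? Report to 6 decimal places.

65.568755

For Normal data with known variance σ², a Normal(μ₀, σ₀²) prior on μ is conjugate. Posterior precision = 1/σ₀² + n/σ²; posterior mean is the precision-weighted average of μ₀ and x̄.
σ₀² = 83.90² = 7039.21, σ² = 30.44² = 926.5936; σ² + n·σ₀² = 926.5936 + 14·7039.21 = 99475.5336.
Posterior precision = 1/σ₀² + n/σ² = 1/7039.21 + 14/926.5936 = (σ² + n·σ₀²)/(σ₀²σ²) = 99475.5336/(7039.21·926.5936); posterior variance σₙ² = σ₀²σ²/(σ² + n·σ₀²) = 7039.21·926.5936/99475.5336 = 65.568755.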